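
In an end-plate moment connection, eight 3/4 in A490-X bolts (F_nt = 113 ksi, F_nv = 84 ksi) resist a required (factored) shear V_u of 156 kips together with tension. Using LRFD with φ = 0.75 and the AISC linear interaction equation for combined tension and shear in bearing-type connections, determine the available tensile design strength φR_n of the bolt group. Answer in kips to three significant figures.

A_b = π·0.75²/4 = 0.4418 in²; f_rv = 156 / (8 × 0.4418) = 44.14 ksi.
F'_nt = 1.3 F_nt − (F_nt / φF_nv) f_rv = 1.3·113 − (113/(0.75·84))·44.14 = 67.73 ksi, capped at F_nt → F'_nt = 67.73 ksi.
R_n = F'_nt · A_b · n = 67.73 × 0.4418 × 8 = 239.4 kips.
Design strength φR_n = 0.75 × 239.4 = 180 kips.

180 kips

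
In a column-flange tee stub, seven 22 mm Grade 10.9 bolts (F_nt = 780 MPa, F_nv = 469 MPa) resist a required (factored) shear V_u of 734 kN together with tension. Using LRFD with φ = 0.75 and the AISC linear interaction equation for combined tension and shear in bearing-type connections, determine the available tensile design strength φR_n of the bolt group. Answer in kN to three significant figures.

A_b = π·22²/4 = 380.1 mm²; f_rv = 734 × 1000 / (7 × 380.1) = 275.8 MPa.
F'_nt = 1.3 F_nt − (F_nt / φF_nv) f_rv = 1.3·780 − (780/(0.75·469))·275.8 = 402.3 MPa, capped at F_nt → F'_nt = 402.3 MPa.
R_n = F'_nt · A_b · n = 402.3 × 380.1 × 7 / 1000 = 1071 kN.
Design strength φR_n = 0.75 × 1071 = 803 kN.

803 kN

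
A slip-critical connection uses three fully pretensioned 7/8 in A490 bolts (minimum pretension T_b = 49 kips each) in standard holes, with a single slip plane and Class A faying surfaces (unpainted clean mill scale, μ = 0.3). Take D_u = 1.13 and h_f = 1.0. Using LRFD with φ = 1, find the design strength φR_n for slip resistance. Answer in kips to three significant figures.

49.8 kips

R_n = μ · D_u · h_f · T_b · n_s · n_b = 0.3 × 1.13 × 1.0 × 49 × 1 × 3 = 49.83 kips.
Design strength φR_n = 1 × 49.83 = 49.8 kips.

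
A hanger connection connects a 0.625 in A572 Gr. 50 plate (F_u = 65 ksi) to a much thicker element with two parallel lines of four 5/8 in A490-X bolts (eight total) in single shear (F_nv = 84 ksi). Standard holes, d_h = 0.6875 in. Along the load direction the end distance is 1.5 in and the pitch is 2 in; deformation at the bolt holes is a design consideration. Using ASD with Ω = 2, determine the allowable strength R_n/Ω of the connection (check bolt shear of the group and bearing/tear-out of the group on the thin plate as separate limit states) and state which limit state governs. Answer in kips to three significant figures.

Bolt shear: A_b = π·0.625²/4 = 0.3068 in²; R_n = 84 × 0.3068 × 8 × 1 = 206.2 kips → 206.2 / 2 = 103 kips.
Bearing (1.2 l_c t F_u ≤ 2.4 d t F_u): upper limit = 2.4·0.625·0.625·65 = 60.94 kips.
  Edge l_c = 1.5 − 0.6875/2 = 1.156 → r_n = 56.37 kips; interior l_c = 2 − 0.6875 = 1.312 → r_n = 60.94 kips.
  R_n,bearing = 2·56.37 + 6·60.94 = 478.4 kips → 478.4 / 2 = 239 kips.
Bolt shear governs: 103 kips.

103 kips (bolt shear governs)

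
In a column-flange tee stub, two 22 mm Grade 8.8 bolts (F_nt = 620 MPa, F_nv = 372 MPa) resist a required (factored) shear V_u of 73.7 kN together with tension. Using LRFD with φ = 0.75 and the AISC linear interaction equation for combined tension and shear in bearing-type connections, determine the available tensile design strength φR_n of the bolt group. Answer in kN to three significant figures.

A_b = π·22²/4 = 380.1 mm²; f_rv = 73.7 × 1000 / (2 × 380.1) = 96.94 MPa.
F'_nt = 1.3 F_nt − (F_nt / φF_nv) f_rv = 1.3·620 − (620/(0.75·372))·96.94 = 590.6 MPa, capped at F_nt → F'_nt = 590.6 MPa.
R_n = F'_nt · A_b · n = 590.6 × 380.1 × 2 / 1000 = 449 kN.
Design strength φR_n = 0.75 × 449 = 337 kN.

337 kN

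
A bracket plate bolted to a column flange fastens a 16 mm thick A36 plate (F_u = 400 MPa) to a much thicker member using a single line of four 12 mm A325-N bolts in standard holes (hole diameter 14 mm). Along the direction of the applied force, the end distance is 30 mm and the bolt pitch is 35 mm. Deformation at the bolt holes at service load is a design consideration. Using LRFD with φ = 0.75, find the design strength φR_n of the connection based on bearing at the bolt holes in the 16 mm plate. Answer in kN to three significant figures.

495 kN

Per bolt r_n = 1.2 l_c t F_u ≤ 2.4 d t F_u; upper limit = 2.4 × 12 × 16 × 400 / 1000 = 184.3 kN.
Edge bolt: l_c = 30 − 14/2 = 23 mm → 1.2 × 23 × 16 × 400 / 1000 = 176.6 → r_n = 176.6 kN.
Interior bolts: l_c = 35 − 14 = 21 mm → 1.2 × 21 × 16 × 400 / 1000 = 161.3 → r_n = 161.3 kN.
R_n = 1 × 176.6 + 3 × 161.3 = 660.5 kN.
Design strength φR_n = 0.75 × 660.5 = 495 kN.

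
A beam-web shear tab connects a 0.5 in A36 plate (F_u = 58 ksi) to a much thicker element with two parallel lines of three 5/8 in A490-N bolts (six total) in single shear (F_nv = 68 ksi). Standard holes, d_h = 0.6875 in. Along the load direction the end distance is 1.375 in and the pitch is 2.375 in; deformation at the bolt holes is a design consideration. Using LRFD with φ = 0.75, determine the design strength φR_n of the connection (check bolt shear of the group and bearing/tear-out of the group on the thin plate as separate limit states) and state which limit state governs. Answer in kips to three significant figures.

Bolt shear: A_b = π·0.625²/4 = 0.3068 in²; R_n = 68 × 0.3068 × 6 × 1 = 125.2 kips → 0.75 × 125.2 = 93.9 kips.
Bearing (1.2 l_c t F_u ≤ 2.4 d t F_u): upper limit = 2.4·0.625·0.5·58 = 43.5 kips.
  Edge l_c = 1.375 − 0.6875/2 = 1.031 → r_n = 35.89 kips; interior l_c = 2.375 − 0.6875 = 1.688 → r_n = 43.5 kips.
  R_n,bearing = 2·35.89 + 4·43.5 = 245.8 kips → 0.75 × 245.8 = 184 kips.
Bolt shear governs: 93.9 kips.

93.9 kips (bolt shear governs)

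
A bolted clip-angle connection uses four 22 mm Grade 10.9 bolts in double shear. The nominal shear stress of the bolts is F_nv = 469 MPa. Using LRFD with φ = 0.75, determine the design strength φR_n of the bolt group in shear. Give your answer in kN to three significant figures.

A_b = π × 22² / 4 = 380.1 mm².
R_n = F_nv · A_b · n · n_s = 469 × 380.1 × 4 × 2 / 1000 = 1426 kN.
Design strength φR_n = 0.75 × 1426 = 1070 kN.

1070 kN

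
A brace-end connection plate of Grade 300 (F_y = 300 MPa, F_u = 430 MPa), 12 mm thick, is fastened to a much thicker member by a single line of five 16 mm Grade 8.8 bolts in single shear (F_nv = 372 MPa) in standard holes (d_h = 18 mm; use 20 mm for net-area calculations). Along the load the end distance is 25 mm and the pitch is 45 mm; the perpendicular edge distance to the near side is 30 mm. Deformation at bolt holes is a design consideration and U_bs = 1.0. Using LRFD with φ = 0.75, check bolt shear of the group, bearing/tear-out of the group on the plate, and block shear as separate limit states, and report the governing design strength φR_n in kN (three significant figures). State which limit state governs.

280 kN (bolt shear governs)

Bolt shear: A_b = π·16²/4 = 201.1 mm²; R_n = 372 × 201.1 × 5 × 1 / 1000 = 374 kN → 0.75 × 374 = 280 kN.
Bearing: edge l_c = 16, r_n = 99.07 kN; interior l_c = 27, r_n = 167.2 kN; R_n = 99.07 + 4·167.2 = 767.8 kN → 576 kN.
Block shear: A_gv = 2460, A_nv = 1380, A_nt = 240 mm²; R_n = min(0.6F_uA_nv, 0.6F_yA_gv) + U_bs·F_u·A_nt = 459.2 kN → 344 kN.
Bolt shear governs: 280 kN.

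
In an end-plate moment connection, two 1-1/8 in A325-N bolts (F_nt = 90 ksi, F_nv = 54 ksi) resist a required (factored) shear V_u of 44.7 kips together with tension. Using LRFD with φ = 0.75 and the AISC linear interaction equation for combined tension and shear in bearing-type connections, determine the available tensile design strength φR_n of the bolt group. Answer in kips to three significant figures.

A_b = π·1.125²/4 = 0.994 in²; f_rv = 44.7 / (2 × 0.994) = 22.48 ksi.
F'_nt = 1.3 F_nt − (F_nt / φF_nv) f_rv = 1.3·90 − (90/(0.75·54))·22.48 = 67.03 ksi, capped at F_nt → F'_nt = 67.03 ksi.
R_n = F'_nt · A_b · n = 67.03 × 0.994 × 2 = 133.3 kips.
Design strength φR_n = 0.75 × 133.3 = 100 kips.

100 kips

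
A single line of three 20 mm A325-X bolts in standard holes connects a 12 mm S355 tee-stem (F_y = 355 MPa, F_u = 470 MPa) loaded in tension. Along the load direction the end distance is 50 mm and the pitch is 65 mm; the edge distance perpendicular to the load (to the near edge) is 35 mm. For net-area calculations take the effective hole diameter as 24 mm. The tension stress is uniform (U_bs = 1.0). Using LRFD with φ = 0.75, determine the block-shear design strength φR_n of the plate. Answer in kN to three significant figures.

Shear plane L_v = 50 + 2·65 = 180 mm; A_gv = 180 × 12 = 2160 mm².
A_nv = (180 − 2.5·24) × 12 = 1440 mm².
A_nt = (35 − 0.5·24) × 12 = 276 mm².
0.6 F_u A_nv = 406.1 kN; 0.6 F_y A_gv = 460.1 kN → shear rupture governs the shear term.
R_n = 406.1 + 1.0 × 470 × 276 / 1000 = 535.8 kN.
Design strength φR_n = 0.75 × 535.8 = 402 kN.

402 kN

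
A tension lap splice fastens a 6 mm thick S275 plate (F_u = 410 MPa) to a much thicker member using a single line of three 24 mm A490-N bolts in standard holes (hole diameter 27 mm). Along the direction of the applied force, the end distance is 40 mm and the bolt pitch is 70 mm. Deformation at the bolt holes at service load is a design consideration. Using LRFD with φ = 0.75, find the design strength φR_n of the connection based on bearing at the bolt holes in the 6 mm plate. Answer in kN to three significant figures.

Per bolt r_n = 1.2 l_c t F_u ≤ 2.4 d t F_u; upper limit = 2.4 × 24 × 6 × 410 / 1000 = 141.7 kN.
Edge bolt: l_c = 40 − 27/2 = 26.5 mm → 1.2 × 26.5 × 6 × 410 / 1000 = 78.23 → r_n = 78.23 kN.
Interior bolts: l_c = 70 − 27 = 43 mm → 1.2 × 43 × 6 × 410 / 1000 = 126.9 → r_n = 126.9 kN.
R_n = 1 × 78.23 + 2 × 126.9 = 332.1 kN.
Design strength φR_n = 0.75 × 332.1 = 249 kN.

249 kN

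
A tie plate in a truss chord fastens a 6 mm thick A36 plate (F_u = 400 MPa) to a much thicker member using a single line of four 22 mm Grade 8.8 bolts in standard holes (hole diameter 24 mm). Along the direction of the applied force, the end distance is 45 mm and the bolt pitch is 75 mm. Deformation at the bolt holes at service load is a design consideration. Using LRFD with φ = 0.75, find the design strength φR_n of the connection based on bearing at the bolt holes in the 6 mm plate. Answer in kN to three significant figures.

Per bolt r_n = 1.2 l_c t F_u ≤ 2.4 d t F_u; upper limit = 2.4 × 22 × 6 × 400 / 1000 = 126.7 kN.
Edge bolt: l_c = 45 − 24/2 = 33 mm → 1.2 × 33 × 6 × 400 / 1000 = 95.04 → r_n = 95.04 kN.
Interior bolts: l_c = 75 − 24 = 51 mm → 1.2 × 51 × 6 × 400 / 1000 = 146.9 → r_n = 126.7 kN.
R_n = 1 × 95.04 + 3 × 126.7 = 475.2 kN.
Design strength φR_n = 0.75 × 475.2 = 356 kN.

356 kN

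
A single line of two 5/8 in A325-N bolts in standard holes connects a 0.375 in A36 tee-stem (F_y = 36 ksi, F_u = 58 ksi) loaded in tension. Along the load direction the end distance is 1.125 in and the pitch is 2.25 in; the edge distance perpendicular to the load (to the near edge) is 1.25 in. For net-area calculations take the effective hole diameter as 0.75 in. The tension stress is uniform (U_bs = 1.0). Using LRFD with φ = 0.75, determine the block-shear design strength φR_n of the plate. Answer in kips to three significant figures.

34.8 kips

Shear plane L_v = 1.125 + 1·2.25 = 3.375 in; A_gv = 3.375 × 0.375 = 1.266 in².
A_nv = (3.375 − 1.5·0.75) × 0.375 = 0.8438 in².
A_nt = (1.25 − 0.5·0.75) × 0.375 = 0.3281 in².
0.6 F_u A_nv = 29.36 kips; 0.6 F_y A_gv = 27.34 kips → shear yielding governs the shear term.
R_n = 27.34 + 1.0 × 58 × 0.3281 = 46.37 kips.
Design strength φR_n = 0.75 × 46.37 = 34.8 kips.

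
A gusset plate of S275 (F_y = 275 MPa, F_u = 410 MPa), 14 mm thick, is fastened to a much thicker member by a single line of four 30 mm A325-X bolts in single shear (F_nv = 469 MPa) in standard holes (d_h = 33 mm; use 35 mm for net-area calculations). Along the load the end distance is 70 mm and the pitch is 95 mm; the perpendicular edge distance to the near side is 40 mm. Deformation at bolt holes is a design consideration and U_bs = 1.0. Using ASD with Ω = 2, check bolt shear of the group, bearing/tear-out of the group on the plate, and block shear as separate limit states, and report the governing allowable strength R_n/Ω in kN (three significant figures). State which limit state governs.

Bolt shear: A_b = π·30²/4 = 706.9 mm²; R_n = 469 × 706.9 × 4 × 1 / 1000 = 1326 kN → 1326 / 2 = 663 kN.
Bearing: edge l_c = 53.5, r_n = 368.5 kN; interior l_c = 62, r_n = 413.3 kN; R_n = 368.5 + 3·413.3 = 1608 kN → 804 kN.
Block shear: A_gv = 4970, A_nv = 3255, A_nt = 315 mm²; R_n = min(0.6F_uA_nv, 0.6F_yA_gv) + U_bs·F_u·A_nt = 929.9 kN → 465 kN.
Block shear governs: 465 kN.

465 kN (block shear governs)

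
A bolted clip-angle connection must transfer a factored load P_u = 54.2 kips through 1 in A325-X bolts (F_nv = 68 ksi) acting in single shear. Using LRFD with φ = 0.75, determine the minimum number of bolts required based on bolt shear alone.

2 bolts

A_b = π·1²/4 = 0.7854 in².
Per-bolt design strength φR_n = 0.75 × 68 × 0.7854 × 1 = 40.06 kips.
n ≥ 54.2 / 40.06 = 1.353 → use 2 bolts.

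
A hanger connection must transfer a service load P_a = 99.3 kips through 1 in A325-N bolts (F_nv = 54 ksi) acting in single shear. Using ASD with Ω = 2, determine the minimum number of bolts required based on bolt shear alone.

A_b = π·1²/4 = 0.7854 in².
Per-bolt allowable strength R_n/Ω = 54 × 0.7854 × 1 / 2 = 21.21 kips.
n ≥ 99.3 / 21.21 = 4.683 → use 5 bolts.

5 bolts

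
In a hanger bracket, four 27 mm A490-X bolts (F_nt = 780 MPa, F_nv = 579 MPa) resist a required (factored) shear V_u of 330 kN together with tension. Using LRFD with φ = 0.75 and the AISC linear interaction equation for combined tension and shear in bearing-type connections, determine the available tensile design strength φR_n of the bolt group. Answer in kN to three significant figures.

A_b = π·27²/4 = 572.6 mm²; f_rv = 330 × 1000 / (4 × 572.6) = 144.1 MPa.
F'_nt = 1.3 F_nt − (F_nt / φF_nv) f_rv = 1.3·780 − (780/(0.75·579))·144.1 = 755.2 MPa, capped at F_nt → F'_nt = 755.2 MPa.
R_n = F'_nt · A_b · n = 755.2 × 572.6 × 4 / 1000 = 1730 kN.
Design strength φR_n = 0.75 × 1730 = 1300 kN.

1300 kN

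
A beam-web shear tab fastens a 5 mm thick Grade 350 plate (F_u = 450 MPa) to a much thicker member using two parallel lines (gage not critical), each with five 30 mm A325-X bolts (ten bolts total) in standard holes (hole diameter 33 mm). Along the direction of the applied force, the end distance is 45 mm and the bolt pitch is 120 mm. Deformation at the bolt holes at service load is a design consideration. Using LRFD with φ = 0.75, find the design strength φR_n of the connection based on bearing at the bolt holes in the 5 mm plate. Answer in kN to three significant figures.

1090 kN

Per bolt r_n = 1.2 l_c t F_u ≤ 2.4 d t F_u; upper limit = 2.4 × 30 × 5 × 450 / 1000 = 162 kN.
Edge bolt: l_c = 45 − 33/2 = 28.5 mm → 1.2 × 28.5 × 5 × 450 / 1000 = 76.95 → r_n = 76.95 kN.
Interior bolts: l_c = 120 − 33 = 87 mm → 1.2 × 87 × 5 × 450 / 1000 = 234.9 → r_n = 162 kN.
R_n = 2 × 76.95 + 8 × 162 = 1450 kN.
Design strength φR_n = 0.75 × 1450 = 1090 kN.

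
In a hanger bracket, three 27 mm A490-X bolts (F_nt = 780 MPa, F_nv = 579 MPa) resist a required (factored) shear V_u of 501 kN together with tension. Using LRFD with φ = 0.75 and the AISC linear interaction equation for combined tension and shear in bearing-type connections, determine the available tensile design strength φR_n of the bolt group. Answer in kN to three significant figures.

631 kN

A_b = π·27²/4 = 572.6 mm²; f_rv = 501 × 1000 / (3 × 572.6) = 291.7 MPa.
F'_nt = 1.3 F_nt − (F_nt / φF_nv) f_rv = 1.3·780 − (780/(0.75·579))·291.7 = 490.1 MPa, capped at F_nt → F'_nt = 490.1 MPa.
R_n = F'_nt · A_b · n = 490.1 × 572.6 × 3 / 1000 = 841.8 kN.
Design strength φR_n = 0.75 × 841.8 = 631 kN.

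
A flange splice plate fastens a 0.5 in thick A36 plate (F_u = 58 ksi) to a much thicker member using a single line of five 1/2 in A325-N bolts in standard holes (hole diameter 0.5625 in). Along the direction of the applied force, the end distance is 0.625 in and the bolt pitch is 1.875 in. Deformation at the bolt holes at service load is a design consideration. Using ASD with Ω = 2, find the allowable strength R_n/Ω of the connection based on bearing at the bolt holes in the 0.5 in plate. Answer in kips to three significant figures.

75.6 kips

Per bolt r_n = 1.2 l_c t F_u ≤ 2.4 d t F_u; upper limit = 2.4 × 0.5 × 0.5 × 58 = 34.8 kips.
Edge bolt: l_c = 0.625 − 0.5625/2 = 0.3438 in → 1.2 × 0.3438 × 0.5 × 58 = 11.96 → r_n = 11.96 kips.
Interior bolts: l_c = 1.875 − 0.5625 = 1.312 in → 1.2 × 1.312 × 0.5 × 58 = 45.67 → r_n = 34.8 kips.
R_n = 1 × 11.96 + 4 × 34.8 = 151.2 kips.
Allowable strength R_n/Ω = 151.2 / 2 = 75.6 kips.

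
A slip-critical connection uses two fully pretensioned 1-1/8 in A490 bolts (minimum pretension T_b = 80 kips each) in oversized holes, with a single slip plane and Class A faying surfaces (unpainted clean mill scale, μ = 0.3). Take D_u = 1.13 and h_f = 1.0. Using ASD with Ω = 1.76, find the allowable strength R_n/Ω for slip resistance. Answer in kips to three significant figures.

R_n = μ · D_u · h_f · T_b · n_s · n_b = 0.3 × 1.13 × 1.0 × 80 × 1 × 2 = 54.24 kips.
Allowable strength R_n/Ω = 54.24 / 1.76 = 30.8 kips.

30.8 kips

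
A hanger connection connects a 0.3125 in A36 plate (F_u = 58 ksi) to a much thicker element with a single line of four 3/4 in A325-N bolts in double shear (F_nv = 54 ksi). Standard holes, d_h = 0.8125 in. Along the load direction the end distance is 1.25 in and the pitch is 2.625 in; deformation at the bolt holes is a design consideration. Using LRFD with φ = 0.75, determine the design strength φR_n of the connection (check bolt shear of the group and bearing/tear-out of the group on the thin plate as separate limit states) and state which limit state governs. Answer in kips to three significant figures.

87.2 kips (bearing governs)

Bolt shear: A_b = π·0.75²/4 = 0.4418 in²; R_n = 54 × 0.4418 × 4 × 2 = 190.9 kips → 0.75 × 190.9 = 143 kips.
Bearing (1.2 l_c t F_u ≤ 2.4 d t F_u): upper limit = 2.4·0.75·0.3125·58 = 32.62 kips.
  Edge l_c = 1.25 − 0.8125/2 = 0.8438 → r_n = 18.35 kips; interior l_c = 2.625 − 0.8125 = 1.812 → r_n = 32.62 kips.
  R_n,bearing = 1·18.35 + 3·32.62 = 116.2 kips → 0.75 × 116.2 = 87.2 kips.
Bearing governs: 87.2 kips.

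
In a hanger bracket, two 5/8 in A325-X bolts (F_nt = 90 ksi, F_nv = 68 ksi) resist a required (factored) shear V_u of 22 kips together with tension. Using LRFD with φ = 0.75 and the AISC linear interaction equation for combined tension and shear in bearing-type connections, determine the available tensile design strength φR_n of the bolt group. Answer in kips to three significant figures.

A_b = π·0.625²/4 = 0.3068 in²; f_rv = 22 / (2 × 0.3068) = 35.85 ksi.
F'_nt = 1.3 F_nt − (F_nt / φF_nv) f_rv = 1.3·90 − (90/(0.75·68))·35.85 = 53.73 ksi, capped at F_nt → F'_nt = 53.73 ksi.
R_n = F'_nt · A_b · n = 53.73 × 0.3068 × 2 = 32.97 kips.
Design strength φR_n = 0.75 × 32.97 = 24.7 kips.

24.7 kips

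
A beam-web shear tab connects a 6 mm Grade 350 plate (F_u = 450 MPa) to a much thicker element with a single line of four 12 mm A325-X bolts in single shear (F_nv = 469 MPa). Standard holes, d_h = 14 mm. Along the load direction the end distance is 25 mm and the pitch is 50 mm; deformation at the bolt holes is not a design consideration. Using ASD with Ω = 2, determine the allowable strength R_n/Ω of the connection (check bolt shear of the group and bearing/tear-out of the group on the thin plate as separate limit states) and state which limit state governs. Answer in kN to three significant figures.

Bolt shear: A_b = π·12²/4 = 113.1 mm²; R_n = 469 × 113.1 × 4 × 1 / 1000 = 212.2 kN → 212.2 / 2 = 106 kN.
Bearing (1.5 l_c t F_u ≤ 3.0 d t F_u): upper limit = 3.0·12·6·450 / 1000 = 97.2 kN.
  Edge l_c = 25 − 14/2 = 18 → r_n = 72.9 kN; interior l_c = 50 − 14 = 36 → r_n = 97.2 kN.
  R_n,bearing = 1·72.9 + 3·97.2 = 364.5 kN → 364.5 / 2 = 182 kN.
Bolt shear governs: 106 kN.

106 kN (bolt shear governs)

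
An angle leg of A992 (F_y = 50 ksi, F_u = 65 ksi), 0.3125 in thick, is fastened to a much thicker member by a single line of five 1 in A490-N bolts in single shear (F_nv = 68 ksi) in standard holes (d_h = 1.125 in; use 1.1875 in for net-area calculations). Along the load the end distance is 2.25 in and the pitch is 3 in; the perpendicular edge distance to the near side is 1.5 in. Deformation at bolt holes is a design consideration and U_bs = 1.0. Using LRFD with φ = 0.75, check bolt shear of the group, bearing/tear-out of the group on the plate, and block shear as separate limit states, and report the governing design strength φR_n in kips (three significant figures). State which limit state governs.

Bolt shear: A_b = π·1²/4 = 0.7854 in²; R_n = 68 × 0.7854 × 5 × 1 = 267 kips → 0.75 × 267 = 200 kips.
Bearing: edge l_c = 1.688, r_n = 41.13 kips; interior l_c = 1.875, r_n = 45.7 kips; R_n = 41.13 + 4·45.7 = 223.9 kips → 168 kips.
Block shear: A_gv = 4.453, A_nv = 2.783, A_nt = 0.2832 in²; R_n = min(0.6F_uA_nv, 0.6F_yA_gv) + U_bs·F_u·A_nt = 127 kips → 95.2 kips.
Block shear governs: 95.2 kips.

95.2 kips (block shear governs)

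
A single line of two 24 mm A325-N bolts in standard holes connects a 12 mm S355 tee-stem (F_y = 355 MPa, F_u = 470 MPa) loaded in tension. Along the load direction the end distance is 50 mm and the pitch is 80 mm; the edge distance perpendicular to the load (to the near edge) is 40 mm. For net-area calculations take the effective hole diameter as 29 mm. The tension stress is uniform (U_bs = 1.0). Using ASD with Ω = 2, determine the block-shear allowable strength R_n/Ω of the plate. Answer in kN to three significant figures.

Shear plane L_v = 50 + 1·80 = 130 mm; A_gv = 130 × 12 = 1560 mm².
A_nv = (130 − 1.5·29) × 12 = 1038 mm².
A_nt = (40 − 0.5·29) × 12 = 306 mm².
0.6 F_u A_nv = 292.7 kN; 0.6 F_y A_gv = 332.3 kN → shear rupture governs the shear term.
R_n = 292.7 + 1.0 × 470 × 306 / 1000 = 436.5 kN.
Allowable strength R_n/Ω = 436.5 / 2 = 218 kN.

218 kN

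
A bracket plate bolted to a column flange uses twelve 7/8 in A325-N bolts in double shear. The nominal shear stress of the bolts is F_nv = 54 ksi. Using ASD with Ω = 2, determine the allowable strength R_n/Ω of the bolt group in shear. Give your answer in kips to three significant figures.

390 kips

A_b = π × 0.875² / 4 = 0.6013 in².
R_n = F_nv · A_b · n · n_s = 54 × 0.6013 × 12 × 2 = 779.3 kips.
Allowable strength R_n/Ω = 779.3 / 2 = 390 kips.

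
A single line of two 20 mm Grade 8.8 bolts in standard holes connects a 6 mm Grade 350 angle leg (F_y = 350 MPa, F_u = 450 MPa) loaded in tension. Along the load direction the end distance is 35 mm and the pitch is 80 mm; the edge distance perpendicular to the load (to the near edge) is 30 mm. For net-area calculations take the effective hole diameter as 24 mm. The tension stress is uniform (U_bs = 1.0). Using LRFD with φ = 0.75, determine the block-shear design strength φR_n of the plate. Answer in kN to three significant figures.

Shear plane L_v = 35 + 1·80 = 115 mm; A_gv = 115 × 6 = 690 mm².
A_nv = (115 − 1.5·24) × 6 = 474 mm².
A_nt = (30 − 0.5·24) × 6 = 108 mm².
0.6 F_u A_nv = 128 kN; 0.6 F_y A_gv = 144.9 kN → shear rupture governs the shear term.
R_n = 128 + 1.0 × 450 × 108 / 1000 = 176.6 kN.
Design strength φR_n = 0.75 × 176.6 = 132 kN.

132 kN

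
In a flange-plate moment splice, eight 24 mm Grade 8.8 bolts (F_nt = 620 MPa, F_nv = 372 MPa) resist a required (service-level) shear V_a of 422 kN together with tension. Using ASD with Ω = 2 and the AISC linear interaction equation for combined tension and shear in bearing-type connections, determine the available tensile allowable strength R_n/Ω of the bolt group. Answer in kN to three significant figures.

755 kN

A_b = π·24²/4 = 452.4 mm²; f_rv = 422 × 1000 / (8 × 452.4) = 116.6 MPa.
F'_nt = 1.3 F_nt − (Ω F_nt / F_nv) f_rv = 1.3·620 − (2·620/372)·116.6 = 417.3 MPa, capped at F_nt → F'_nt = 417.3 MPa.
R_n = F'_nt · A_b · n = 417.3 × 452.4 × 8 / 1000 = 1510 kN.
Allowable strength R_n/Ω = 1510 / 2 = 755 kN.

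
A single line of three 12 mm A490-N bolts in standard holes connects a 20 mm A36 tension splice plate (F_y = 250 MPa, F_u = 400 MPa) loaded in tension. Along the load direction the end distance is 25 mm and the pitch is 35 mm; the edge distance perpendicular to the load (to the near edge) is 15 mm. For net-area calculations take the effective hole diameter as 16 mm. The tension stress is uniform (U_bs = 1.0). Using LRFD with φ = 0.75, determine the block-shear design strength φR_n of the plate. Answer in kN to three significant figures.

Shear plane L_v = 25 + 2·35 = 95 mm; A_gv = 95 × 20 = 1900 mm².
A_nv = (95 − 2.5·16) × 20 = 1100 mm².
A_nt = (15 − 0.5·16) × 20 = 140 mm².
0.6 F_u A_nv = 264 kN; 0.6 F_y A_gv = 285 kN → shear rupture governs the shear term.
R_n = 264 + 1.0 × 400 × 140 / 1000 = 320 kN.
Design strength φR_n = 0.75 × 320 = 240 kN.

240 kN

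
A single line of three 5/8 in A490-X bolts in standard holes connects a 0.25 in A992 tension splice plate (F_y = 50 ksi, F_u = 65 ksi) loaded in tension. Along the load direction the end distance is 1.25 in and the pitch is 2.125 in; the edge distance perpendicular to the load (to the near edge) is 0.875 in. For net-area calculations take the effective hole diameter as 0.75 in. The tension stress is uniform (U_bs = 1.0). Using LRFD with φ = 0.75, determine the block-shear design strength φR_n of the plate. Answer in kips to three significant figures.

Shear plane L_v = 1.25 + 2·2.125 = 5.5 in; A_gv = 5.5 × 0.25 = 1.375 in².
A_nv = (5.5 − 2.5·0.75) × 0.25 = 0.9062 in².
A_nt = (0.875 − 0.5·0.75) × 0.25 = 0.125 in².
0.6 F_u A_nv = 35.34 kips; 0.6 F_y A_gv = 41.25 kips → shear rupture governs the shear term.
R_n = 35.34 + 1.0 × 65 × 0.125 = 43.47 kips.
Design strength φR_n = 0.75 × 43.47 = 32.6 kips.

32.6 kips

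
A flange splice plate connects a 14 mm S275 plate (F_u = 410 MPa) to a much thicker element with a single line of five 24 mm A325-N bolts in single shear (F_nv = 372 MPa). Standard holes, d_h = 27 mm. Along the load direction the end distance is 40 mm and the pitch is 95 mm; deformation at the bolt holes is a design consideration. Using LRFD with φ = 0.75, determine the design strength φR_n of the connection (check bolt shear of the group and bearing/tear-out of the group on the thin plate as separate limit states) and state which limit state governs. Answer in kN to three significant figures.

631 kN (bolt shear governs)

Bolt shear: A_b = π·24²/4 = 452.4 mm²; R_n = 372 × 452.4 × 5 × 1 / 1000 = 841.4 kN → 0.75 × 841.4 = 631 kN.
Bearing (1.2 l_c t F_u ≤ 2.4 d t F_u): upper limit = 2.4·24·14·410 / 1000 = 330.6 kN.
  Edge l_c = 40 − 27/2 = 26.5 → r_n = 182.5 kN; interior l_c = 95 − 27 = 68 → r_n = 330.6 kN.
  R_n,bearing = 1·182.5 + 4·330.6 = 1505 kN → 0.75 × 1505 = 1130 kN.
Bolt shear governs: 631 kN.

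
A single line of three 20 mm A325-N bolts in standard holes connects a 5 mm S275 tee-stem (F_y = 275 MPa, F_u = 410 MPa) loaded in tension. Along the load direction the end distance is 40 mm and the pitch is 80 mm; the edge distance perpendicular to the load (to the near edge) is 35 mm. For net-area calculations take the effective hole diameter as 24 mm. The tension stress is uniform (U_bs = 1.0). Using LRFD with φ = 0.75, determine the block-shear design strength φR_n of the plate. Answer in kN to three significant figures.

159 kN

Shear plane L_v = 40 + 2·80 = 200 mm; A_gv = 200 × 5 = 1000 mm².
A_nv = (200 − 2.5·24) × 5 = 700 mm².
A_nt = (35 − 0.5·24) × 5 = 115 mm².
0.6 F_u A_nv = 172.2 kN; 0.6 F_y A_gv = 165 kN → shear yielding governs the shear term.
R_n = 165 + 1.0 × 410 × 115 / 1000 = 212.2 kN.
Design strength φR_n = 0.75 × 212.2 = 159 kN.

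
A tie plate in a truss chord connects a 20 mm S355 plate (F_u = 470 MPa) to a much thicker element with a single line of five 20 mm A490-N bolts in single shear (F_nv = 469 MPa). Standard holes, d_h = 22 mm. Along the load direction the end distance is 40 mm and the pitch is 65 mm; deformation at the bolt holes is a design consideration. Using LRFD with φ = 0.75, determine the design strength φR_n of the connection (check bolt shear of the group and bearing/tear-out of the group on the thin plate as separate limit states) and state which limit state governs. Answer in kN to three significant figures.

553 kN (bolt shear governs)

Bolt shear: A_b = π·20²/4 = 314.2 mm²; R_n = 469 × 314.2 × 5 × 1 / 1000 = 736.7 kN → 0.75 × 736.7 = 553 kN.
Bearing (1.2 l_c t F_u ≤ 2.4 d t F_u): upper limit = 2.4·20·20·470 / 1000 = 451.2 kN.
  Edge l_c = 40 − 22/2 = 29 → r_n = 327.1 kN; interior l_c = 65 − 22 = 43 → r_n = 451.2 kN.
  R_n,bearing = 1·327.1 + 4·451.2 = 2132 kN → 0.75 × 2132 = 1600 kN.
Bolt shear governs: 553 kN.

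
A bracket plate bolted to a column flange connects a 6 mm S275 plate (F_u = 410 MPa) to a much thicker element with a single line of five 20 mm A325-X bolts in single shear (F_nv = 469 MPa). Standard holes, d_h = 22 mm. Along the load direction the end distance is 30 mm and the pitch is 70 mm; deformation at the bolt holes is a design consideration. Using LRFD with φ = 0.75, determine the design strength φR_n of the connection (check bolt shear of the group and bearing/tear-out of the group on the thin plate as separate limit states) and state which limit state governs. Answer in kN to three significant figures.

396 kN (bearing governs)

Bolt shear: A_b = π·20²/4 = 314.2 mm²; R_n = 469 × 314.2 × 5 × 1 / 1000 = 736.7 kN → 0.75 × 736.7 = 553 kN.
Bearing (1.2 l_c t F_u ≤ 2.4 d t F_u): upper limit = 2.4·20·6·410 / 1000 = 118.1 kN.
  Edge l_c = 30 − 22/2 = 19 → r_n = 56.09 kN; interior l_c = 70 − 22 = 48 → r_n = 118.1 kN.
  R_n,bearing = 1·56.09 + 4·118.1 = 528.4 kN → 0.75 × 528.4 = 396 kN.
Bearing governs: 396 kN.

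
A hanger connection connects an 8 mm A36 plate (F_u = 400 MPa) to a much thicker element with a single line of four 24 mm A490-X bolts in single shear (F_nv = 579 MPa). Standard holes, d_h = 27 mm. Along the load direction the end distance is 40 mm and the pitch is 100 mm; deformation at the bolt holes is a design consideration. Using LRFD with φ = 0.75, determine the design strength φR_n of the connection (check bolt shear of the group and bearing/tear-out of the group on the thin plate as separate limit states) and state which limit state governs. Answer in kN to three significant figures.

Bolt shear: A_b = π·24²/4 = 452.4 mm²; R_n = 579 × 452.4 × 4 × 1 / 1000 = 1048 kN → 0.75 × 1048 = 786 kN.
Bearing (1.2 l_c t F_u ≤ 2.4 d t F_u): upper limit = 2.4·24·8·400 / 1000 = 184.3 kN.
  Edge l_c = 40 − 27/2 = 26.5 → r_n = 101.8 kN; interior l_c = 100 − 27 = 73 → r_n = 184.3 kN.
  R_n,bearing = 1·101.8 + 3·184.3 = 654.7 kN → 0.75 × 654.7 = 491 kN.
Bearing governs: 491 kN.

491 kN (bearing governs)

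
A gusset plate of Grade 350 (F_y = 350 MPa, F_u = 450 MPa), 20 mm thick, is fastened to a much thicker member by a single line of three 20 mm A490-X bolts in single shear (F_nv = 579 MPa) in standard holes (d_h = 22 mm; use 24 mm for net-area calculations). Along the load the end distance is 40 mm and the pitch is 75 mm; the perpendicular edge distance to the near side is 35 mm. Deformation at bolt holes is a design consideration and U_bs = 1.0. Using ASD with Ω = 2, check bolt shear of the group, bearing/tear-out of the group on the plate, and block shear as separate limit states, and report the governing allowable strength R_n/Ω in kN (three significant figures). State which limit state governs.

273 kN (bolt shear governs)

Bolt shear: A_b = π·20²/4 = 314.2 mm²; R_n = 579 × 314.2 × 3 × 1 / 1000 = 545.7 kN → 545.7 / 2 = 273 kN.
Bearing: edge l_c = 29, r_n = 313.2 kN; interior l_c = 53, r_n = 432 kN; R_n = 313.2 + 2·432 = 1177 kN → 589 kN.
Block shear: A_gv = 3800, A_nv = 2600, A_nt = 460 mm²; R_n = min(0.6F_uA_nv, 0.6F_yA_gv) + U_bs·F_u·A_nt = 909 kN → 454 kN.
Bolt shear governs: 273 kN.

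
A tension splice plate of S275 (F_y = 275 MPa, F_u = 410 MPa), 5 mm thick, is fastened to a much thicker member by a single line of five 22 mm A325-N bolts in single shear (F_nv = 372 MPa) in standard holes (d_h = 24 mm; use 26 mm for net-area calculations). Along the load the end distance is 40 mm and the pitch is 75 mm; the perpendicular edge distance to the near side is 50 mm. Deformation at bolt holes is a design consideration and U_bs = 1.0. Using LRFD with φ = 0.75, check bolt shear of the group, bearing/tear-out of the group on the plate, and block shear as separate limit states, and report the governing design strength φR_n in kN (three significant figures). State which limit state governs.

Bolt shear: A_b = π·22²/4 = 380.1 mm²; R_n = 372 × 380.1 × 5 × 1 / 1000 = 707 kN → 0.75 × 707 = 530 kN.
Bearing: edge l_c = 28, r_n = 68.88 kN; interior l_c = 51, r_n = 108.2 kN; R_n = 68.88 + 4·108.2 = 501.8 kN → 376 kN.
Block shear: A_gv = 1700, A_nv = 1115, A_nt = 185 mm²; R_n = min(0.6F_uA_nv, 0.6F_yA_gv) + U_bs·F_u·A_nt = 350.1 kN → 263 kN.
Block shear governs: 263 kN.

263 kN (block shear governs)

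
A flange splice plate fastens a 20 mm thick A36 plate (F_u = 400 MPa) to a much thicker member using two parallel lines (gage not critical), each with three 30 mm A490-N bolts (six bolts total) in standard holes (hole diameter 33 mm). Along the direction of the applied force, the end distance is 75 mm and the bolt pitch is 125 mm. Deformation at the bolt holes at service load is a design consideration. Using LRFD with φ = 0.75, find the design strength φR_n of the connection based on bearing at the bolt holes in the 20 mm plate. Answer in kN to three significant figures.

2570 kN

Per bolt r_n = 1.2 l_c t F_u ≤ 2.4 d t F_u; upper limit = 2.4 × 30 × 20 × 400 / 1000 = 576 kN.
Edge bolt: l_c = 75 − 33/2 = 58.5 mm → 1.2 × 58.5 × 20 × 400 / 1000 = 561.6 → r_n = 561.6 kN.
Interior bolts: l_c = 125 − 33 = 92 mm → 1.2 × 92 × 20 × 400 / 1000 = 883.2 → r_n = 576 kN.
R_n = 2 × 561.6 + 4 × 576 = 3427 kN.
Design strength φR_n = 0.75 × 3427 = 2570 kN.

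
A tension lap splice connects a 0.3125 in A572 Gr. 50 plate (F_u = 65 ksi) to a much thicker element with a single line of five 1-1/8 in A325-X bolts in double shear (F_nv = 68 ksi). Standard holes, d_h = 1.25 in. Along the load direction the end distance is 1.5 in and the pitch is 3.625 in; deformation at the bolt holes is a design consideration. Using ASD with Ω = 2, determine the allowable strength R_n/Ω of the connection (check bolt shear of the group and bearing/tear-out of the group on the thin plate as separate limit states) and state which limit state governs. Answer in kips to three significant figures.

Bolt shear: A_b = π·1.125²/4 = 0.994 in²; R_n = 68 × 0.994 × 5 × 2 = 675.9 kips → 675.9 / 2 = 338 kips.
Bearing (1.2 l_c t F_u ≤ 2.4 d t F_u): upper limit = 2.4·1.125·0.3125·65 = 54.84 kips.
  Edge l_c = 1.5 − 1.25/2 = 0.875 → r_n = 21.33 kips; interior l_c = 3.625 − 1.25 = 2.375 → r_n = 54.84 kips.
  R_n,bearing = 1·21.33 + 4·54.84 = 240.7 kips → 240.7 / 2 = 120 kips.
Bearing governs: 120 kips.

120 kips (bearing governs)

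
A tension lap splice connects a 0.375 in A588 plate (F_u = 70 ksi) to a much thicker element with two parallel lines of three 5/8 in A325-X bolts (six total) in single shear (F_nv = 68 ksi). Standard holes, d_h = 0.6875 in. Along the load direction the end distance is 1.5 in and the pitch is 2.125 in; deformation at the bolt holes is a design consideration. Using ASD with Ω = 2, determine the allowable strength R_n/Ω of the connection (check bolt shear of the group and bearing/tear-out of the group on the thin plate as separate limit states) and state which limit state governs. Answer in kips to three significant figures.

Bolt shear: A_b = π·0.625²/4 = 0.3068 in²; R_n = 68 × 0.3068 × 6 × 1 = 125.2 kips → 125.2 / 2 = 62.6 kips.
Bearing (1.2 l_c t F_u ≤ 2.4 d t F_u): upper limit = 2.4·0.625·0.375·70 = 39.38 kips.
  Edge l_c = 1.5 − 0.6875/2 = 1.156 → r_n = 36.42 kips; interior l_c = 2.125 − 0.6875 = 1.438 → r_n = 39.38 kips.
  R_n,bearing = 2·36.42 + 4·39.38 = 230.3 kips → 230.3 / 2 = 115 kips.
Bolt shear governs: 62.6 kips.

62.6 kips (bolt shear governs)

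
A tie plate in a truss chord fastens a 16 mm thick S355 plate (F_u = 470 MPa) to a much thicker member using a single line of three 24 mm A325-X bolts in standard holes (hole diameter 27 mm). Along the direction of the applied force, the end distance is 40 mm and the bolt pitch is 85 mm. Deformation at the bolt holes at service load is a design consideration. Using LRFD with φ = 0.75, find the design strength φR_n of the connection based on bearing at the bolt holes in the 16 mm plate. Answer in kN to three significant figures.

Per bolt r_n = 1.2 l_c t F_u ≤ 2.4 d t F_u; upper limit = 2.4 × 24 × 16 × 470 / 1000 = 433.2 kN.
Edge bolt: l_c = 40 − 27/2 = 26.5 mm → 1.2 × 26.5 × 16 × 470 / 1000 = 239.1 → r_n = 239.1 kN.
Interior bolts: l_c = 85 − 27 = 58 mm → 1.2 × 58 × 16 × 470 / 1000 = 523.4 → r_n = 433.2 kN.
R_n = 1 × 239.1 + 2 × 433.2 = 1105 kN.
Design strength φR_n = 0.75 × 1105 = 829 kN.

829 kN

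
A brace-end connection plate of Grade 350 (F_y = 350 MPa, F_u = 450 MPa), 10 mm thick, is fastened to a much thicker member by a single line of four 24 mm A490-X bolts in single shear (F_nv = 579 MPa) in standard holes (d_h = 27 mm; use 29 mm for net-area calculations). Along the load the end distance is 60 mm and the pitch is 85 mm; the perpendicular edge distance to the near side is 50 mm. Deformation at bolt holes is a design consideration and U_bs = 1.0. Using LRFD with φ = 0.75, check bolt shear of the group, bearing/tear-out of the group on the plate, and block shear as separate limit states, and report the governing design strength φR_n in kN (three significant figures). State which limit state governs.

552 kN (block shear governs)

Bolt shear: A_b = π·24²/4 = 452.4 mm²; R_n = 579 × 452.4 × 4 × 1 / 1000 = 1048 kN → 0.75 × 1048 = 786 kN.
Bearing: edge l_c = 46.5, r_n = 251.1 kN; interior l_c = 58, r_n = 259.2 kN; R_n = 251.1 + 3·259.2 = 1029 kN → 772 kN.
Block shear: A_gv = 3150, A_nv = 2135, A_nt = 355 mm²; R_n = min(0.6F_uA_nv, 0.6F_yA_gv) + U_bs·F_u·A_nt = 736.2 kN → 552 kN.
Block shear governs: 552 kN.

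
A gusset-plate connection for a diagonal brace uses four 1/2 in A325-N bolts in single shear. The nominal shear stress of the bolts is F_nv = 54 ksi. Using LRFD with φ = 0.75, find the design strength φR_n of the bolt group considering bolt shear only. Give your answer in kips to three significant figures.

A_b = π × 0.5² / 4 = 0.1963 in².
R_n = F_nv · A_b · n · n_s = 54 × 0.1963 × 4 × 1 = 42.41 kips.
Design strength φR_n = 0.75 × 42.41 = 31.8 kips.

31.8 kips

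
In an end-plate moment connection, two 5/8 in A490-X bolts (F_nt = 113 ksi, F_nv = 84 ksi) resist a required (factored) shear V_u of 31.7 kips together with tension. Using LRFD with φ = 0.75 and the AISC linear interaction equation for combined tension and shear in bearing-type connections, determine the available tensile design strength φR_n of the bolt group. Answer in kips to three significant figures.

25 kips

A_b = π·0.625²/4 = 0.3068 in²; f_rv = 31.7 / (2 × 0.3068) = 51.66 ksi.
F'_nt = 1.3 F_nt − (F_nt / φF_nv) f_rv = 1.3·113 − (113/(0.75·84))·51.66 = 54.23 ksi, capped at F_nt → F'_nt = 54.23 ksi.
R_n = F'_nt · A_b · n = 54.23 × 0.3068 × 2 = 33.28 kips.
Design strength φR_n = 0.75 × 33.28 = 25 kips.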